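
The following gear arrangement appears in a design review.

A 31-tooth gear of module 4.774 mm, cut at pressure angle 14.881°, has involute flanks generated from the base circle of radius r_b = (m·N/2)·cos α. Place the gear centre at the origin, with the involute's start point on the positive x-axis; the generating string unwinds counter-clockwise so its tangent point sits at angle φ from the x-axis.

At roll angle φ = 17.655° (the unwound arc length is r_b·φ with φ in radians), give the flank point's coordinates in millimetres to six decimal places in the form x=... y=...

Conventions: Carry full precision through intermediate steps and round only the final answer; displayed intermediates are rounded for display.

topology: single-mesh involute geometry — m = 4.774, N = 31
pitch radius r_p = m·N/2 = 4.774·31/2 = 73.997000
base radius r_b = r_p·cos α = 73.997000·cos 14.881° = 71.515236
roll angle φ = 17.655° = 0.30813788 rad
x = r_b·(cos φ + φ·sin φ) = 74.830217
y = r_b·(sin φ − φ·cos φ) = 0.690849

x=74.830217 y=0.690849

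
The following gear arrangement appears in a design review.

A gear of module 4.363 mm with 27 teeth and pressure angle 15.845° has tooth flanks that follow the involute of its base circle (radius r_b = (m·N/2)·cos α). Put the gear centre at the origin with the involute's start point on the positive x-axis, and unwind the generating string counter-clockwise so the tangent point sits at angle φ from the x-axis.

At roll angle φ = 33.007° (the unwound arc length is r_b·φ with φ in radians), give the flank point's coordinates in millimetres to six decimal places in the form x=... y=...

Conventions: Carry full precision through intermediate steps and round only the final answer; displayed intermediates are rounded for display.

x=65.298959 y=3.492552

recognized (one wheel, involute flank): single-mesh tooth geometry, m = 4.363, N = 27
pitch radius r_p = m·N/2 = 4.363·27/2 = 58.900500
base radius r_b = r_p·cos α = 58.900500·cos 15.845° = 56.662508
roll angle φ = 33.007° = 0.57608083 rad
x = r_b·(cos φ + φ·sin φ) = 65.298959
y = r_b·(sin φ − φ·cos φ) = 3.492552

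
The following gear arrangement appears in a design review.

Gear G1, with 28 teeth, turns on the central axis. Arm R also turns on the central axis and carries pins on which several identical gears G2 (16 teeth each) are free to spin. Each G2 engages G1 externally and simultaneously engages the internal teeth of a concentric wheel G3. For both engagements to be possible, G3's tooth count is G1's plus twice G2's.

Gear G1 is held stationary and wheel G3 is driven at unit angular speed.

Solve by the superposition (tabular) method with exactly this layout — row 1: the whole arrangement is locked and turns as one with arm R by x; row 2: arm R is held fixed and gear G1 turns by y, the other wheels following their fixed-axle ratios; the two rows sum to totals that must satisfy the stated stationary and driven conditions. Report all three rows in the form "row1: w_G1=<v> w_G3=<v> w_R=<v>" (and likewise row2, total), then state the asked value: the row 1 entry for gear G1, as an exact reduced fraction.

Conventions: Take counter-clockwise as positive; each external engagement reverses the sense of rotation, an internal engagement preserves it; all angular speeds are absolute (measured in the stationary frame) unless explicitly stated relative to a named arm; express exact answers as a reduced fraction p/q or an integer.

row1: w_G1=15/22 w_G3=15/22 w_R=15/22
row2: w_G1=-15/22 w_G3=7/22 w_R=0
total: w_G1=0 w_G3=1 w_R=15/22
asked value: 15/22

topology: planetary set — G1 28T / G2 16T / G3 60T, arm = carrier (Willis)
row 1 — lock + rotate with arm: ω_sun = ω_ring = ω_arm = x
row 2 — arm fixed, fixed-axis ratios: sun y, ring −(28/60)·y, arm 0
boundary: total ω_sun = x + y = 0 and total ω_ring = x − (28/60)·y = 1  ⇒  y = -15/22, x = 15/22
row 2 ring = −(28/60)·(-15/22) = 7/22
totals (row 1 + row 2): sun 15/22 + (-15/22) = 0, ring 15/22 + 7/22 = 1, arm 15/22 + 0 = 15/22
asked cell (row1, sun) = 15/22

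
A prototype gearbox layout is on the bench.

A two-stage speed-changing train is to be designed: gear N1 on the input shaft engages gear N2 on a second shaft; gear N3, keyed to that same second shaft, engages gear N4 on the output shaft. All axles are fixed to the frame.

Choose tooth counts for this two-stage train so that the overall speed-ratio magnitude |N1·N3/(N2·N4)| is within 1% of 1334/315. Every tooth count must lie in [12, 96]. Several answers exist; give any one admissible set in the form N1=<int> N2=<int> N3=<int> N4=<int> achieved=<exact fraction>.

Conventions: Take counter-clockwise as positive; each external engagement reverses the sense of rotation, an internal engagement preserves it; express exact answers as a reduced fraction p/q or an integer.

N1=23 N2=15 N3=58 N4=21 achieved=1334/315

design class (target 1334/315): fixed-axis compound train
target = 1334/315 in lowest terms: an exact hit needs N1·N3 = k·1334 and N2·N4 = k·315 for one integer k, every count in [12, 96]; additionally prefer no 1:1 stage (N1 ≠ N2, N3 ≠ N4)
k = 1: N1·N3 = 1334 = 23·58, N2·N4 = 315 = 15·21
achieved = 23·58/(15·21) = 1334/315; |achieved − target| = 0 ≤ 667/15750 ✓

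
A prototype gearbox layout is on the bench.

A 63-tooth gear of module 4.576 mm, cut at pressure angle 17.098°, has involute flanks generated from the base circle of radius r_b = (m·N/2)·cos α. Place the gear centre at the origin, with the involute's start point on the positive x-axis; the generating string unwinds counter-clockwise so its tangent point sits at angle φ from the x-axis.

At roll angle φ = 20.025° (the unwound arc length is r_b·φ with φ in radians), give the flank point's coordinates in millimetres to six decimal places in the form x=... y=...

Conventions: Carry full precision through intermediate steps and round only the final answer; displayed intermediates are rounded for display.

topology: single-mesh involute geometry — m = 4.576, N = 63
pitch radius r_p = m·N/2 = 4.576·63/2 = 144.144000
base radius r_b = r_p·cos α = 144.144000·cos 17.098° = 137.773308
roll angle φ = 20.025° = 0.34950218 rad
x = r_b·(cos φ + φ·sin φ) = 145.932708
y = r_b·(sin φ − φ·cos φ) = 1.936775

x=145.932708 y=1.936775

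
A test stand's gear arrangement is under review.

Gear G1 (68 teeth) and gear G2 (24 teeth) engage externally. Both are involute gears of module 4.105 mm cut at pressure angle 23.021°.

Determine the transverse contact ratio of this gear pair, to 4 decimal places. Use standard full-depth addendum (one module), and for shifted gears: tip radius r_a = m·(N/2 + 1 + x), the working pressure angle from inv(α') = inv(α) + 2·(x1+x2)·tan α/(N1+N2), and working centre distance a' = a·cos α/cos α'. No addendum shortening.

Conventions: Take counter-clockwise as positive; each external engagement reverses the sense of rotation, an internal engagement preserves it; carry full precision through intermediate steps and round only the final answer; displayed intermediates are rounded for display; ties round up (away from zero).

1.5722

recognized (one external pair, fixed centres): single-mesh tooth geometry, m = 4.105, N1 = 68, N2 = 24
base radii: r_b1 = 128.454866, r_b2 = 45.337011
tip radii: r_a1 = 143.675000, r_a2 = 53.365000
no profile shift: α' = α, a' = a
action lengths: √(r_a1²−r_b1²) = 64.357230, √(r_a2²−r_b2²) = 28.149220
base pitch p_b = π·m·cos α = 11.869202
CR = (64.357230 + 28.149220 − 188.830000·sin 23.02100°)/11.869202 = 1.572219
contact ratio ≈ 1.5722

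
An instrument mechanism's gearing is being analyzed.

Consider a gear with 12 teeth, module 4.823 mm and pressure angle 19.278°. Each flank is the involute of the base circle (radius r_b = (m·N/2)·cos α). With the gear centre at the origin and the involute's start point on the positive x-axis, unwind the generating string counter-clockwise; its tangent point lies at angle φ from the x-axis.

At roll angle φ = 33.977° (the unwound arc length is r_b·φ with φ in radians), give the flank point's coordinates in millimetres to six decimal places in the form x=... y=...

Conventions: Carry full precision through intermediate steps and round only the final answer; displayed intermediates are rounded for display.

recognized (one wheel, involute flank): single-mesh tooth geometry, m = 4.823, N = 12
pitch radius r_p = m·N/2 = 4.823·12/2 = 28.938000
base radius r_b = r_p·cos α = 28.938000·cos 19.278° = 27.315382
roll angle φ = 33.977° = 0.59301052 rad
x = r_b·(cos φ + φ·sin φ) = 31.704196
y = r_b·(sin φ − φ·cos φ) = 1.832834

x=31.704196 y=1.832834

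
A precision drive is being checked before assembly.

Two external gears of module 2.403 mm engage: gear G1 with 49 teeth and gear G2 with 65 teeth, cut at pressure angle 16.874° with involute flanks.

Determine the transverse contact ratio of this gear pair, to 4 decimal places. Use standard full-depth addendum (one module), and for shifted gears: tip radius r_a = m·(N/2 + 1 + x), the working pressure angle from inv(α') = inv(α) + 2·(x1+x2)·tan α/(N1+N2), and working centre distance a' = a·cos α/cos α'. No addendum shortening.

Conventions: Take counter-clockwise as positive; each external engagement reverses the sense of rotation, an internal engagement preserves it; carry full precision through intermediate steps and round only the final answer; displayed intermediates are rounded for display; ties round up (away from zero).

1.9735

topology: single-mesh involute geometry — m = 2.403, 49T/65T pair
base radii: r_b1 = 56.338725, r_b2 = 74.735044
tip radii: r_a1 = 61.276500, r_a2 = 80.500500
no profile shift: α' = α, a' = a
action lengths: √(r_a1²−r_b1²) = 24.098911, √(r_a2²−r_b2²) = 29.916614
base pitch p_b = π·m·cos α = 7.224217
CR = (24.098911 + 29.916614 − 136.971000·sin 16.87400°)/7.224217 = 1.973533
contact ratio ≈ 1.9735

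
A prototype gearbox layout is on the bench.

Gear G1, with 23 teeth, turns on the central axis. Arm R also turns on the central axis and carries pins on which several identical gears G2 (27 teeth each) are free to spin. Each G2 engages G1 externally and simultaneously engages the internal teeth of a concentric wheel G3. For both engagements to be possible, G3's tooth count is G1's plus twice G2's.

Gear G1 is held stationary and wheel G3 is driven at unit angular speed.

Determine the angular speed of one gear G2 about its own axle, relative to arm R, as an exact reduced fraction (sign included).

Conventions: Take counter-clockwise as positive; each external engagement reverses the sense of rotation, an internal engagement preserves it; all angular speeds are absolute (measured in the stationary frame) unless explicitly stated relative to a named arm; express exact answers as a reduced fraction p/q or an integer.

1771/2700

planetary set (23T centre, 27T on arm, 77T internal) — Willis relation
ring teeth: 23 + 2·27 = 77
23(ω_sun−ω_arm) = −77(ω_ring−ω_arm),  ω_sun = 0, ω_ring = 1
23(0−ω_arm) = −77(1−ω_arm)  ⇒  100·ω_arm = 77  ⇒  ω_arm = 77/100
sun–planet mesh: 23·(0−77/100) = −27·(ω_p−ω_arm)  ⇒  ω_p−ω_arm = 1771/2700
exact speed ratio = 1771/2700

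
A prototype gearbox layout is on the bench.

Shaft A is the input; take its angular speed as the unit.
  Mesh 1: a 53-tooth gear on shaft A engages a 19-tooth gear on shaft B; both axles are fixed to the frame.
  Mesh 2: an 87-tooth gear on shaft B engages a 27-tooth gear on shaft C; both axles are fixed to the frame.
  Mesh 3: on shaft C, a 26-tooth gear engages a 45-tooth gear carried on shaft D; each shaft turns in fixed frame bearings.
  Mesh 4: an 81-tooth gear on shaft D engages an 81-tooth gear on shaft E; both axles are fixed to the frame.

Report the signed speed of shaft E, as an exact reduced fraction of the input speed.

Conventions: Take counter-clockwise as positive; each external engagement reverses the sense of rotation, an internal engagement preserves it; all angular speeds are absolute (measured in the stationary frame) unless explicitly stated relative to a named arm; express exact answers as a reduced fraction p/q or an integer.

39962/7695

4-mesh fixed-axis compound train (all bearings frame-fixed)
mesh 1 [53T→19T]: |ω|/ω_in = 1×53/19 = 53/19, sense flips to −
mesh 2 [87T→27T]: |ω|/ω_in = (53/19)×87/27 = 1537/171, sense flips to +
mesh 3 [26T→45T]: |ω|/ω_in = (1537/171)×26/45 = 39962/7695, sense flips to −
mesh 4 [81T→81T]: |ω|/ω_in = (39962/7695)×81/81 = 39962/7695, sense flips to +
signed output speed (× input speed) = 39962/7695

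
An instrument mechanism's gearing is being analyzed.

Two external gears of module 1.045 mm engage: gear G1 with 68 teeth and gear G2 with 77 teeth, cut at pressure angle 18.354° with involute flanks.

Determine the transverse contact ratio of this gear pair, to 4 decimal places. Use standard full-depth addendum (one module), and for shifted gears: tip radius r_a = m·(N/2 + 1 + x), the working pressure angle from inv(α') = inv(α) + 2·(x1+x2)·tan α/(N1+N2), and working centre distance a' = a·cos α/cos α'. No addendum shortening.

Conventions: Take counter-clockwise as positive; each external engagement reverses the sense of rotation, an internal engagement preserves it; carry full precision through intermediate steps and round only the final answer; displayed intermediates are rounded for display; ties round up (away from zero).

1.9185

class = single-mesh tooth geometry [involute pair 68T × 77T, m = 1.045]
base radii: r_b1 = 33.722558, r_b2 = 38.185838
tip radii: r_a1 = 36.575000, r_a2 = 41.277500
no profile shift: α' = α, a' = a
action lengths: √(r_a1²−r_b1²) = 14.160499, √(r_a2²−r_b2²) = 15.673985
base pitch p_b = π·m·cos α = 3.115957
CR = (14.160499 + 15.673985 − 75.762500·sin 18.35400°)/3.115957 = 1.918463
contact ratio ≈ 1.9185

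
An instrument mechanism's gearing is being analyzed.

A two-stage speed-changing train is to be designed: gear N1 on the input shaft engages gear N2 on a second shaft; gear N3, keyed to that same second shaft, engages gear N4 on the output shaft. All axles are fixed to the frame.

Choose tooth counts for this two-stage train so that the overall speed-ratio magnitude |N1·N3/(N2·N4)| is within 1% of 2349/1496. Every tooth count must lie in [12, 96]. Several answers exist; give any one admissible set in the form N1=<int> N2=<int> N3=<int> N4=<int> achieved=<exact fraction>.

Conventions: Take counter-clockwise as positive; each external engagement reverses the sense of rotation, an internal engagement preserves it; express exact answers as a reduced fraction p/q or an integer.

N1=27 N2=17 N3=87 N4=88 achieved=2349/1496

2-stage fixed-axis compound train for ratio 2349/1496
target = 2349/1496 in lowest terms: an exact hit needs N1·N3 = k·2349 and N2·N4 = k·1496 for one integer k, every count in [12, 96]; additionally prefer no 1:1 stage (N1 ≠ N2, N3 ≠ N4)
k = 1: N1·N3 = 2349 = 27·87, N2·N4 = 1496 = 17·88
achieved = 27·87/(17·88) = 2349/1496; |achieved − target| = 0 ≤ 2349/149600 ✓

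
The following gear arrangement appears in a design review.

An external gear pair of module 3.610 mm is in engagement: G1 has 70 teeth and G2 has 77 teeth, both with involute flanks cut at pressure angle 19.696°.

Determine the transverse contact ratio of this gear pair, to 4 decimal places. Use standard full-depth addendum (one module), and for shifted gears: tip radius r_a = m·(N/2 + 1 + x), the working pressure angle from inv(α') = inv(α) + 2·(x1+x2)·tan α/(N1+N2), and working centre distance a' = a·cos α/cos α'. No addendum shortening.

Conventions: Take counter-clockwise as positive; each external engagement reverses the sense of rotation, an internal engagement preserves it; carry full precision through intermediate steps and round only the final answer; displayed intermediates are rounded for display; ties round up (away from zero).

class = single-mesh tooth geometry [involute pair 70T × 77T, m = 3.610]
base radii: r_b1 = 118.957777, r_b2 = 130.853554
tip radii: r_a1 = 129.960000, r_a2 = 142.595000
no profile shift: α' = α, a' = a
action lengths: √(r_a1²−r_b1²) = 52.332103, √(r_a2²−r_b2²) = 56.662875
base pitch p_b = π·m·cos α = 10.677625
CR = (52.332103 + 56.662875 − 265.335000·sin 19.69600°)/10.677625 = 1.832734
contact ratio ≈ 1.8327

1.8327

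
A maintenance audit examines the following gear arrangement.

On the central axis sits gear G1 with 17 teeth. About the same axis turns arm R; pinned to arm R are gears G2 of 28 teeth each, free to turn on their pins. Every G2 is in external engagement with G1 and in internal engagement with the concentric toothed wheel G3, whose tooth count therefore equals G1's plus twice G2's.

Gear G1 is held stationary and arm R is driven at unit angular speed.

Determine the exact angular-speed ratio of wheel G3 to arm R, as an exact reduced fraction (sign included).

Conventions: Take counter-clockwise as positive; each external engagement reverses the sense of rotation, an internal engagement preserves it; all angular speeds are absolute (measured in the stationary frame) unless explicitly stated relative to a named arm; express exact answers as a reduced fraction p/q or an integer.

90/73

topology: planetary set — G1 17T / G2 28T / G3 73T, arm = carrier (Willis)
ring teeth: 17 + 2·28 = 73
17(ω_sun−ω_arm) = −73(ω_ring−ω_arm),  ω_sun = 0, ω_arm = 1
ω_ring = 1 − (17/73)(0−1) = 90/73
ω_out/ω_in = 90/73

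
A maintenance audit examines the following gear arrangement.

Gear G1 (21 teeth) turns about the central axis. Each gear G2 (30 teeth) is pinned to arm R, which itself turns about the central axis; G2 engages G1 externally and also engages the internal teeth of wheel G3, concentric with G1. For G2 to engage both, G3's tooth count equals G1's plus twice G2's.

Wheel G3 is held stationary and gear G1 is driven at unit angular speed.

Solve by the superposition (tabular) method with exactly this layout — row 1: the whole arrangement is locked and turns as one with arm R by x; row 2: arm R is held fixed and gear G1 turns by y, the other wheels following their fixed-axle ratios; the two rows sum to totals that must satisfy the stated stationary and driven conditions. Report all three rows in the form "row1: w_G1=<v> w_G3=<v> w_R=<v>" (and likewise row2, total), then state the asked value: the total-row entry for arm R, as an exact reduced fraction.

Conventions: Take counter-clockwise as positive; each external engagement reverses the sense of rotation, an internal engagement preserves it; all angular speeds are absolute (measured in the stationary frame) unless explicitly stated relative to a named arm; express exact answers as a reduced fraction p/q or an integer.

topology: planetary set — G1 21T / G2 30T / G3 81T, arm = carrier (Willis)
row 1 (train locked, turned with arm): all members turn x
row 2 — arm fixed, fixed-axis ratios: sun y, ring −(21/81)·y, arm 0
boundary: total ω_ring = x − (21/81)·y = 0 and total ω_sun = x + y = 1  ⇒  y = 27/34, x = 7/34
row 2 ring = −(21/81)·27/34 = -7/34
totals (row 1 + row 2): sun 7/34 + 27/34 = 1, ring 7/34 + (-7/34) = 0, arm 7/34 + 0 = 7/34
asked cell (total, arm) = 7/34

row1: w_G1=7/34 w_G3=7/34 w_R=7/34
row2: w_G1=27/34 w_G3=-7/34 w_R=0
total: w_G1=1 w_G3=0 w_R=7/34
asked value: 7/34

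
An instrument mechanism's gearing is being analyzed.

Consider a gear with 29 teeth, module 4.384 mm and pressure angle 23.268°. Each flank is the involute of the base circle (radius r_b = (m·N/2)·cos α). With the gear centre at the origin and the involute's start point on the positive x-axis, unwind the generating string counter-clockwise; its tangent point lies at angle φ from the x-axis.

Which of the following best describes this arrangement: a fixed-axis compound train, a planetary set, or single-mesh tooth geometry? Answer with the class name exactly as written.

single-mesh tooth geometry

topology: single-mesh involute geometry — m = 4.384, N = 29
classification: single-mesh tooth geometry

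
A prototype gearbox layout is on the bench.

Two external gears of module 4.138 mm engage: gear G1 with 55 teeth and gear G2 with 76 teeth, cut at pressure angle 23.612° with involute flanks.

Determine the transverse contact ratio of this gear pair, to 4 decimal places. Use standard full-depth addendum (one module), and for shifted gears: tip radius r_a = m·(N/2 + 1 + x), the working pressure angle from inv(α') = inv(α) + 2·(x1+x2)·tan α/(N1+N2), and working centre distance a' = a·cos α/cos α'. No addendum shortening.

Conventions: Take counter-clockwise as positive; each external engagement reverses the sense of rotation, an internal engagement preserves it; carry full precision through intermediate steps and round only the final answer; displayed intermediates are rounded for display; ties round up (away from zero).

single-mesh involute tooth geometry (55T engaging 76T at module 4.138)
base radii: r_b1 = 104.267953, r_b2 = 144.079353
tip radii: r_a1 = 117.933000, r_a2 = 161.382000
no profile shift: α' = α, a' = a
action lengths: √(r_a1²−r_b1²) = 55.103416, √(r_a2²−r_b2²) = 72.699999
base pitch p_b = π·m·cos α = 11.911543
CR = (55.103416 + 72.699999 − 271.039000·sin 23.61200°)/11.911543 = 1.615341
contact ratio ≈ 1.6153

1.6153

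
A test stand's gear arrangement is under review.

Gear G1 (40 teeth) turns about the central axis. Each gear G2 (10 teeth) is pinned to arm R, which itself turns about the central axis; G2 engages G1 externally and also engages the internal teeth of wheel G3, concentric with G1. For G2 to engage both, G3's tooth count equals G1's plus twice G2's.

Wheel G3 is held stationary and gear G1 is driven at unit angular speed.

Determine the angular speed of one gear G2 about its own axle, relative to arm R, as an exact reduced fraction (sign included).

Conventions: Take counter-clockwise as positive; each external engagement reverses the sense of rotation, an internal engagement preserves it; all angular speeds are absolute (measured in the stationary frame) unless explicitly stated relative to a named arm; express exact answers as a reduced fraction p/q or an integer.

-12/5

topology: planetary set — G1 40T / G2 10T / G3 60T, arm = carrier (Willis)
ring teeth: 40 + 2·10 = 60
40(ω_sun−ω_arm) = −60(ω_ring−ω_arm),  ω_ring = 0, ω_sun = 1
40(1−ω_arm) = −60(0−ω_arm)  ⇒  100·ω_arm = 40  ⇒  ω_arm = 2/5
sun–planet mesh: 40·(1−2/5) = −10·(ω_p−ω_arm)  ⇒  ω_p−ω_arm = -12/5
exact speed ratio = -12/5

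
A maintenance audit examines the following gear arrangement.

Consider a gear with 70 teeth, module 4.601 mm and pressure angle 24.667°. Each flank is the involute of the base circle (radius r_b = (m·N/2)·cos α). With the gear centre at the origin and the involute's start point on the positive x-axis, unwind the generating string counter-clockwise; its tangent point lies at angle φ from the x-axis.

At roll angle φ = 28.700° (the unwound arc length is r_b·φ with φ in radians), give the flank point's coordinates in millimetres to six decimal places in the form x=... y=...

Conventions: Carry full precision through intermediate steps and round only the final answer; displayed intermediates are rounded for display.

class = single-mesh tooth geometry [base-circle involute, m = 4.601, 70T]
pitch radius r_p = m·N/2 = 4.601·70/2 = 161.035000
base radius r_b = r_p·cos α = 161.035000·cos 24.667° = 146.340347
roll angle φ = 28.700° = 0.50090950 rad
x = r_b·(cos φ + φ·sin φ) = 163.563826
y = r_b·(sin φ − φ·cos φ) = 5.978392

x=163.563826 y=5.978392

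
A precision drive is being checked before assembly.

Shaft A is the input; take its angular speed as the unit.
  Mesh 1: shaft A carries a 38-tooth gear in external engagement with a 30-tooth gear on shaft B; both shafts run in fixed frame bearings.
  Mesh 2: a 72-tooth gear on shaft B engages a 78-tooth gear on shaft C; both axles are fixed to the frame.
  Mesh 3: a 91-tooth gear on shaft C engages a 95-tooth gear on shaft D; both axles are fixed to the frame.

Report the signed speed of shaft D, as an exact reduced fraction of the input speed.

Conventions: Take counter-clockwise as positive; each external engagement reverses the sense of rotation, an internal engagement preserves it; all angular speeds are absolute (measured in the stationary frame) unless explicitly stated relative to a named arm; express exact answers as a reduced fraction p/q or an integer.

-28/25

3-mesh fixed-axis compound train (all bearings frame-fixed)
mesh 1 [38T→30T]: |ω|/ω_in = 1×38/30 = 19/15, sense flips to −
mesh 2 [72T→78T]: |ω|/ω_in = (19/15)×72/78 = 76/65, sense flips to +
mesh 3 [91T→95T]: |ω|/ω_in = (76/65)×91/95 = 28/25, sense flips to −
signed output speed (× input speed) = -28/25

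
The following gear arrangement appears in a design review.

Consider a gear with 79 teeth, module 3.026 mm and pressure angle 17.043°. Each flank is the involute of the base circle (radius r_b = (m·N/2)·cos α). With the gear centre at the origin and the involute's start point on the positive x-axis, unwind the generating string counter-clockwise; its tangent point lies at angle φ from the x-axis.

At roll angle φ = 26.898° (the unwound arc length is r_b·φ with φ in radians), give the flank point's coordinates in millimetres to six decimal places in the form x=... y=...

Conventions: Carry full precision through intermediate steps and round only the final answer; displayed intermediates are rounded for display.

x=126.185528 y=3.855064

topology: single-mesh involute geometry — m = 3.026, N = 79
pitch radius r_p = m·N/2 = 3.026·79/2 = 119.527000
base radius r_b = r_p·cos α = 119.527000·cos 17.043° = 114.277979
roll angle φ = 26.898° = 0.46945866 rad
x = r_b·(cos φ + φ·sin φ) = 126.185528
y = r_b·(sin φ − φ·cos φ) = 3.855064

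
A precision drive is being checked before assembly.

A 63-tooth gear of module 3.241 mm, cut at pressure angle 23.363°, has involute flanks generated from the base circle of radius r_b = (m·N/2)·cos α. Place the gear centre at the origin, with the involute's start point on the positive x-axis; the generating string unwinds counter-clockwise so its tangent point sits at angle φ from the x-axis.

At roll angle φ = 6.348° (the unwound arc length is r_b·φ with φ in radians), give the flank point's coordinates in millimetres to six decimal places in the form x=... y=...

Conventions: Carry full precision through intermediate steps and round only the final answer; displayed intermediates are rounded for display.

class = single-mesh tooth geometry [base-circle involute, m = 3.241, 63T]
pitch radius r_p = m·N/2 = 3.241·63/2 = 102.091500
base radius r_b = r_p·cos α = 102.091500·cos 23.363° = 93.721110
roll angle φ = 6.348° = 0.11079350 rad
x = r_b·(cos φ + φ·sin φ) = 94.294569
y = r_b·(sin φ − φ·cos φ) = 0.042435

x=94.294569 y=0.042435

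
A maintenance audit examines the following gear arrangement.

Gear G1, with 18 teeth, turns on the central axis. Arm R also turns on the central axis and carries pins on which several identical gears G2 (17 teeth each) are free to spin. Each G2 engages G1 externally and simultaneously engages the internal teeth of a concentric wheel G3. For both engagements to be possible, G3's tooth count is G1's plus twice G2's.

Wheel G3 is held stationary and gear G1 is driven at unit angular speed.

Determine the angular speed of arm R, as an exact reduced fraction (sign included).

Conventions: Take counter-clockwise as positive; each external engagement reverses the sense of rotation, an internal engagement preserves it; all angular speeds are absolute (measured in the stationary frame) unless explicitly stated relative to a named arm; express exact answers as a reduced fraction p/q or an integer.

9/35

recognized (axles ride arm R): planetary set, 18/17/52 teeth
ring teeth: 18 + 2·17 = 52
18(ω_sun−ω_arm) = −52(ω_ring−ω_arm),  ω_ring = 0, ω_sun = 1
18(1−ω_arm) = −52(0−ω_arm)  ⇒  70·ω_arm = 18  ⇒  ω_arm = 9/35
exact speed ratio = 9/35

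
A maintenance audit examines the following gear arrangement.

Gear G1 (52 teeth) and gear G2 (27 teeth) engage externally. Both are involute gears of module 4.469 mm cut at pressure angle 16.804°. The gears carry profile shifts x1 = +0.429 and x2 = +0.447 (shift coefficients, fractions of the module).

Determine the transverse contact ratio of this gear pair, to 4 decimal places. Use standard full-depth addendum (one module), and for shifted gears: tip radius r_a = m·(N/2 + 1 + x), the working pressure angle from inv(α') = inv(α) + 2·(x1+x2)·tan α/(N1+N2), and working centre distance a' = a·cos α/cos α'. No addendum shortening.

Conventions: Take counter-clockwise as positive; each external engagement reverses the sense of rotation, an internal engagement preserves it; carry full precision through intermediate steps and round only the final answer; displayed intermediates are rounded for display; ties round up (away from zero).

recognized (one external pair, fixed centres): single-mesh tooth geometry, m = 4.469, N1 = 52, N2 = 27
base radii: r_b1 = 111.232437, r_b2 = 57.755304
tip radii: r_a1 = 122.580201, r_a2 = 66.798143
inv(α') = inv(16.804°) + 2·(+0.429+0.447)·tan α/(52+27) = 0.01540624  ⇒  α' = 20.21454°
a' = a·cos α / cos α' = 176.5255·cos 16.804°/cos 20.21454° = 180.079685
action lengths: √(r_a1²−r_b1²) = 51.509714, √(r_a2²−r_b2²) = 33.560644
base pitch p_b = π·m·cos α = 13.440269
CR = (51.509714 + 33.560644 − 180.079685·sin 20.21454°)/13.440269 = 1.699838
contact ratio ≈ 1.6998

1.6998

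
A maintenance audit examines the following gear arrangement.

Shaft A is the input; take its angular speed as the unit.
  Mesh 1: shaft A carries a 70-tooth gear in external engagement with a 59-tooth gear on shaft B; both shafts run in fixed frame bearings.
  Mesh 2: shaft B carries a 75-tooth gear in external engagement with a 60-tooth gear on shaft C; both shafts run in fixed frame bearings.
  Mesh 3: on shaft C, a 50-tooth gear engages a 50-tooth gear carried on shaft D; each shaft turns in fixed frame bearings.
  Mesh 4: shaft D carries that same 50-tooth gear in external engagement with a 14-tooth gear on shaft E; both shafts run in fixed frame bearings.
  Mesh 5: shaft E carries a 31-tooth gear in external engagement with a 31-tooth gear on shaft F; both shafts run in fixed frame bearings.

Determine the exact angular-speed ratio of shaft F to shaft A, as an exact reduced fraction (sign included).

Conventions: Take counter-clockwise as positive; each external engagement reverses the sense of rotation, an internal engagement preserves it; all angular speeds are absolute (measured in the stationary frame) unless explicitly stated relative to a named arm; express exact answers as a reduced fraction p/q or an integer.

class = fixed-axis compound train [5 meshes; 5 ratios multiply, 5 sense flips]
mesh 1 [70T→59T]: running ratio 70/59, sense −
mesh 2 [75T→60T]: running ratio 175/118, sense +
mesh 3 [50T→50T]: running ratio 175/118, sense −
mesh 4 [50T→14T]: running ratio 625/118, sense +
mesh 5 [31T→31T]: running ratio 625/118, sense −
ω_out/ω_in = -625/118

-625/118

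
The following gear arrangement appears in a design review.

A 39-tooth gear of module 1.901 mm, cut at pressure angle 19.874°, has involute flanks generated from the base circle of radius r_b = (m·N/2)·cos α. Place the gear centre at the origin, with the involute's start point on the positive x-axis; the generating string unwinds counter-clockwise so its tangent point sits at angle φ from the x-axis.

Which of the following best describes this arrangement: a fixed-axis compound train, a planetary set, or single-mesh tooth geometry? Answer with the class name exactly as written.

recognized (one wheel, involute flank): single-mesh tooth geometry, m = 1.901, N = 39
classification: single-mesh tooth geometry

single-mesh tooth geometry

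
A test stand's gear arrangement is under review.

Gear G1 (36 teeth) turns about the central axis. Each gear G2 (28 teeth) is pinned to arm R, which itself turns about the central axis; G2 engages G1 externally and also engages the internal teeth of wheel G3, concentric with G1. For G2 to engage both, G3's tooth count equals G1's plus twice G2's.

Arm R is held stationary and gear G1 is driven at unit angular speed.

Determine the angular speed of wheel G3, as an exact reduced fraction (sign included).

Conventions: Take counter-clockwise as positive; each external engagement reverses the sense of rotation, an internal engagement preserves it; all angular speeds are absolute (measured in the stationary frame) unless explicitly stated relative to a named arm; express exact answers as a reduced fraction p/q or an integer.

-9/23

recognized (axles ride arm R): planetary set, 36/28/92 teeth
ring teeth: 36 + 2·28 = 92
36(ω_sun−ω_arm) = −92(ω_ring−ω_arm),  ω_arm = 0, ω_sun = 1
ω_ring = 0 − (36/92)(1−0) = -9/23
exact speed ratio = -9/23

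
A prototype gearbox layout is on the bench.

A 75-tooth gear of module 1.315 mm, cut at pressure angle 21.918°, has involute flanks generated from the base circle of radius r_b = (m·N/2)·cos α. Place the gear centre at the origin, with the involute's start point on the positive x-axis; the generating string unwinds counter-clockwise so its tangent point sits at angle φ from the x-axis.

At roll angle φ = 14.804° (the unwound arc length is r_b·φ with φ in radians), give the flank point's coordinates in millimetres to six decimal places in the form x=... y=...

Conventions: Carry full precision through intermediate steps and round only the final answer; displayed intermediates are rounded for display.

x=47.249814 y=0.261288

single-mesh involute tooth geometry (75T wheel at module 1.315)
pitch radius r_p = m·N/2 = 1.315·75/2 = 49.312500
base radius r_b = r_p·cos α = 49.312500·cos 21.918° = 45.748145
roll angle φ = 14.804° = 0.25837854 rad
x = r_b·(cos φ + φ·sin φ) = 47.249814
y = r_b·(sin φ − φ·cos φ) = 0.261288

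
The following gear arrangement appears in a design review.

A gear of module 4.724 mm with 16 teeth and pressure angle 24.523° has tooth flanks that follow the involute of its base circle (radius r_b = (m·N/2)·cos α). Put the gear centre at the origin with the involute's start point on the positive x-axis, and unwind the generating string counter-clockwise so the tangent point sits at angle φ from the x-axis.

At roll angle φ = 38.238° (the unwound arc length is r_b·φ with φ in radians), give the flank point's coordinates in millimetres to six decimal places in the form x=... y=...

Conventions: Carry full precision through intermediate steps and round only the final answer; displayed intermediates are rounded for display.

x=41.208225 y=3.257404

topology: single-mesh involute geometry — m = 4.724, N = 16
pitch radius r_p = m·N/2 = 4.724·16/2 = 37.792000
base radius r_b = r_p·cos α = 37.792000·cos 24.523° = 34.382962
roll angle φ = 38.238° = 0.66737900 rad
x = r_b·(cos φ + φ·sin φ) = 41.208225
y = r_b·(sin φ − φ·cos φ) = 3.257404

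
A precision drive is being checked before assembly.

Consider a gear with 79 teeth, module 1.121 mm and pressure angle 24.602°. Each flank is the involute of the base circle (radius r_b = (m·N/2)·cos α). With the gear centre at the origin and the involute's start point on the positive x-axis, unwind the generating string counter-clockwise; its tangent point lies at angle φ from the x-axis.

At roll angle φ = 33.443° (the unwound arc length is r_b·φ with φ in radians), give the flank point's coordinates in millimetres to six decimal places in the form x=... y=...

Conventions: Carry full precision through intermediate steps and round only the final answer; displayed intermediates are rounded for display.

x=46.544865 y=2.578874

class = single-mesh tooth geometry [base-circle involute, m = 1.121, 79T]
pitch radius r_p = m·N/2 = 1.121·79/2 = 44.279500
base radius r_b = r_p·cos α = 44.279500·cos 24.602° = 40.259877
roll angle φ = 33.443° = 0.58369046 rad
x = r_b·(cos φ + φ·sin φ) = 46.544865
y = r_b·(sin φ − φ·cos φ) = 2.578874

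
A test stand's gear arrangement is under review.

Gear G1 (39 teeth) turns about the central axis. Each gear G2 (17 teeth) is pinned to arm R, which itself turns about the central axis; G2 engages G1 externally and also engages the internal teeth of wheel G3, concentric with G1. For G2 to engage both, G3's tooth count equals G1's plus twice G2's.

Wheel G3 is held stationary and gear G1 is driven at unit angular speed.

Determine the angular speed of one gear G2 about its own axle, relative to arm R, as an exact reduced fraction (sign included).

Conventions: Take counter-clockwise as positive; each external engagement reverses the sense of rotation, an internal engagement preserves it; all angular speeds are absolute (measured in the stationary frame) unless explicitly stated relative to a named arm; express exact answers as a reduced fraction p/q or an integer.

topology: planetary set — G1 39T / G2 17T / G3 73T, arm = carrier (Willis)
ring teeth: 39 + 2·17 = 73
39(ω_sun−ω_arm) = −73(ω_ring−ω_arm),  ω_ring = 0, ω_sun = 1
39(1−ω_arm) = −73(0−ω_arm)  ⇒  112·ω_arm = 39  ⇒  ω_arm = 39/112
sun–planet mesh: 39·(1−39/112) = −17·(ω_p−ω_arm)  ⇒  ω_p−ω_arm = -2847/1904
exact speed ratio = -2847/1904

-2847/1904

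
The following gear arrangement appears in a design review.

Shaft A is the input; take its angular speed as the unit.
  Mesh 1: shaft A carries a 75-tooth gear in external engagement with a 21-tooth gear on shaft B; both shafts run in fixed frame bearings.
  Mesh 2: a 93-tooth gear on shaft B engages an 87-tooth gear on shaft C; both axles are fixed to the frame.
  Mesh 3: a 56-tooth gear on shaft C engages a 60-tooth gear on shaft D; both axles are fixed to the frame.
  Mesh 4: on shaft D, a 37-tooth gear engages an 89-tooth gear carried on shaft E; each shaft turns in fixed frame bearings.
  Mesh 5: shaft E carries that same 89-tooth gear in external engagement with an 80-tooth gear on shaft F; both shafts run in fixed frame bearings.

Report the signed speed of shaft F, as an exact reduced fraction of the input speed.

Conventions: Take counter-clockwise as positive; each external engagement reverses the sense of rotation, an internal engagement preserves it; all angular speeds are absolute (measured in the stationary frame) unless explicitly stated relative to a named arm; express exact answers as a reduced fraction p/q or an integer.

5-mesh fixed-axis compound train (all bearings frame-fixed)
mesh 1 [75T→21T]: |ω|/ω_in = 1×75/21 = 25/7, sense flips to −
mesh 2 [93T→87T]: |ω|/ω_in = (25/7)×93/87 = 775/203, sense flips to +
mesh 3 [56T→60T]: |ω|/ω_in = (775/203)×56/60 = 310/87, sense flips to −
mesh 4 [37T→89T]: |ω|/ω_in = (310/87)×37/89 = 11470/7743, sense flips to +
mesh 5 [89T→80T]: |ω|/ω_in = (11470/7743)×89/80 = 1147/696, sense flips to −
signed output speed (× input speed) = -1147/696

-1147/696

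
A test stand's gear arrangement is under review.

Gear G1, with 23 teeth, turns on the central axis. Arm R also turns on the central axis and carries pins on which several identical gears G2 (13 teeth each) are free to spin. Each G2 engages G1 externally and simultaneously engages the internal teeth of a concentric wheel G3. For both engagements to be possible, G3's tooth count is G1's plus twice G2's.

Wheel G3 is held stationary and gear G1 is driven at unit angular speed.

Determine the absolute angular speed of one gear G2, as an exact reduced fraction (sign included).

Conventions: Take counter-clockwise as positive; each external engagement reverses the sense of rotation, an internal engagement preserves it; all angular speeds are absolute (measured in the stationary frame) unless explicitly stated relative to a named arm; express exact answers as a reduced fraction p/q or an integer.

-23/26

topology: planetary set — G1 23T / G2 13T / G3 49T, arm = carrier (Willis)
ring teeth: 23 + 2·13 = 49
23(ω_sun−ω_arm) = −49(ω_ring−ω_arm),  ω_ring = 0, ω_sun = 1
23(1−ω_arm) = −49(0−ω_arm)  ⇒  72·ω_arm = 23  ⇒  ω_arm = 23/72
sun–planet mesh: 23·(1−23/72) = −13·(ω_p−ω_arm)  ⇒  ω_p−ω_arm = -1127/936
ω_p = 23/72 − 1127/936 = -23/26
exact speed ratio = -23/26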